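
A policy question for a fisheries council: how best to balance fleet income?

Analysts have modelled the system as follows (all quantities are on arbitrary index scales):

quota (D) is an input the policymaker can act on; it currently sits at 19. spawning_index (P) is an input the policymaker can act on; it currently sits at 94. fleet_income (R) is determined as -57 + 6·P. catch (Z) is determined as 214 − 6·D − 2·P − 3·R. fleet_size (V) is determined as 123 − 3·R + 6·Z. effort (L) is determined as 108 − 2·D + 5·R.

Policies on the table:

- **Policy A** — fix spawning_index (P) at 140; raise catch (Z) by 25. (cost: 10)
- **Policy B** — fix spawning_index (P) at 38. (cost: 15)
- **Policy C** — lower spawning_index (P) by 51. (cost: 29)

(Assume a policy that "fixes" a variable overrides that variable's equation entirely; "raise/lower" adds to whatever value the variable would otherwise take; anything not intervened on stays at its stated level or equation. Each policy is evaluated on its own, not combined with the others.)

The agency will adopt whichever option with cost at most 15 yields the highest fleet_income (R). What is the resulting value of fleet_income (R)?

783

Policy A (P := 140, Z + 25):
  P = 140
  R = -57 + 6·140 = 783
Policy B (P := 38):
  P = 38
  R = -57 + 6·38 = 171
Comparing — Policy A: R=783, Policy B: R=171. Highest is 783 (Policy A).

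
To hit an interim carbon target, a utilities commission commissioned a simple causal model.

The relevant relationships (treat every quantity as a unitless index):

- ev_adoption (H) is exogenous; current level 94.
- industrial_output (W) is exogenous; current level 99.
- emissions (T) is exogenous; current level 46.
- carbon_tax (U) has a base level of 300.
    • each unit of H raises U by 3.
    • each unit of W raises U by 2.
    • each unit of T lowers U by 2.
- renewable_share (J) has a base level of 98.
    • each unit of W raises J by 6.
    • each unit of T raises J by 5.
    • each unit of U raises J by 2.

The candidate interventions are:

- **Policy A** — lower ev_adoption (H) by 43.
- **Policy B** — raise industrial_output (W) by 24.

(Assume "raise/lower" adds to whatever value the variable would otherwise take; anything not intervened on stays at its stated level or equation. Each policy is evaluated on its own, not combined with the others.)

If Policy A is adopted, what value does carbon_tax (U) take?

559

Policy A (H − 43):
  H = 94 − 43 = 51
  W = 99
  T = 46
  U = 300 + 3·51 + 2·99 − 2·46 = 559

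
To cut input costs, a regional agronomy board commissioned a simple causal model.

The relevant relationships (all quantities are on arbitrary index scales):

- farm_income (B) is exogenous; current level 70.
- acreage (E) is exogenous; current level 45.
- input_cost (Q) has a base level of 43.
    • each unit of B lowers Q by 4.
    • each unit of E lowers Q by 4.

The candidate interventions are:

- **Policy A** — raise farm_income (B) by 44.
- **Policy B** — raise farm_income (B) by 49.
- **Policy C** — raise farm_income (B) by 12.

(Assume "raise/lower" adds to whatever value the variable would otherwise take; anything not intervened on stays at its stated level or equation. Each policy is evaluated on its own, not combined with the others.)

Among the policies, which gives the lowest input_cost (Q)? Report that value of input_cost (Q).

Policy A (B + 44):
  B = 70 + 44 = 114
  E = 45
  Q = 43 − 4·114 − 4·45 = -593
Policy B (B + 49):
  B = 70 + 49 = 119
  E = 45
  Q = 43 − 4·119 − 4·45 = -613
Policy C (B + 12):
  B = 70 + 12 = 82
  E = 45
  Q = 43 − 4·82 − 4·45 = -465
Comparing — Policy A: Q=-593, Policy B: Q=-613, Policy C: Q=-465. Lowest is -613 (Policy B).

-613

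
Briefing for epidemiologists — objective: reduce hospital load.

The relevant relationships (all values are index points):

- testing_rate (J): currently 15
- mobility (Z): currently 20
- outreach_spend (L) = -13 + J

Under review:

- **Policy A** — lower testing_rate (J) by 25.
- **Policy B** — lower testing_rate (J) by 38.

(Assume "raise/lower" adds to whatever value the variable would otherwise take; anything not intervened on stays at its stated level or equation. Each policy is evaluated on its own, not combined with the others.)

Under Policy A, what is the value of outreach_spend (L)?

-23

Policy A (J − 25):
  J = 15 − 25 = -10
  L = -13 + (-10) = -23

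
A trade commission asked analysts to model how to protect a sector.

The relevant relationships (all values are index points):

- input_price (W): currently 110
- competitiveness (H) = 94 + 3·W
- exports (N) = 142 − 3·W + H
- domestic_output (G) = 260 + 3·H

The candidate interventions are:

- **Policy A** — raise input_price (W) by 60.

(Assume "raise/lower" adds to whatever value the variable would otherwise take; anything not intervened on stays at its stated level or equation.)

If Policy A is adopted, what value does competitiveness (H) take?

604

Policy A (W + 60):
  W = 110 + 60 = 170
  H = 94 + 3·170 = 604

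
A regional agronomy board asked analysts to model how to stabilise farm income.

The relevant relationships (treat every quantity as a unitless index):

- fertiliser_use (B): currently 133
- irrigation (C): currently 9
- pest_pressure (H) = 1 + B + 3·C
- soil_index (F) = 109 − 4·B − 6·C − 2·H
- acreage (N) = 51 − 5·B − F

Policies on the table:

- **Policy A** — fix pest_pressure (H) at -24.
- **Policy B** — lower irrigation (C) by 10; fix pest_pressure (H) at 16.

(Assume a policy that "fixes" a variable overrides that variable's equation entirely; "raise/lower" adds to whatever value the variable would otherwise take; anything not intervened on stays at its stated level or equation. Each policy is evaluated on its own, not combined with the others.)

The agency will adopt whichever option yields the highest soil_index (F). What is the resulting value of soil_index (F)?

-429

Policy A (H := -24):
  B = 133
  C = 9
  H = -24
  F = 109 − 4·133 − 6·9 − 2·(-24) = -429
Policy B (C − 10, H := 16):
  B = 133
  C = 9 − 10 = -1
  H = 16
  F = 109 − 4·133 − 6·(-1) − 2·16 = -449
Comparing — Policy A: F=-429, Policy B: F=-449. Highest is -429 (Policy A).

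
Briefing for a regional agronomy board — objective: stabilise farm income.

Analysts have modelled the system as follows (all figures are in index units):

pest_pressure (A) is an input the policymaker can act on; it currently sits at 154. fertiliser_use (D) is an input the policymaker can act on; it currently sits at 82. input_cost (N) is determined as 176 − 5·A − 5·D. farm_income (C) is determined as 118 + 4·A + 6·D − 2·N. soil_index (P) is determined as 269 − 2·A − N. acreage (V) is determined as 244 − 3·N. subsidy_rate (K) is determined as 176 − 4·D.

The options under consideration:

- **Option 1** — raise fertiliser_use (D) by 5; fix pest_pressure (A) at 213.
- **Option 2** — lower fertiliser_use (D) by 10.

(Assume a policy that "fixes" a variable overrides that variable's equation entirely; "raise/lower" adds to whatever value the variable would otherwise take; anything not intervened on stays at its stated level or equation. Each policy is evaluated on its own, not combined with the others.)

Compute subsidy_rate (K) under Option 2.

-112

Option 2 (D − 10):
  D = 82 − 10 = 72
  K = 176 − 4·72 = -112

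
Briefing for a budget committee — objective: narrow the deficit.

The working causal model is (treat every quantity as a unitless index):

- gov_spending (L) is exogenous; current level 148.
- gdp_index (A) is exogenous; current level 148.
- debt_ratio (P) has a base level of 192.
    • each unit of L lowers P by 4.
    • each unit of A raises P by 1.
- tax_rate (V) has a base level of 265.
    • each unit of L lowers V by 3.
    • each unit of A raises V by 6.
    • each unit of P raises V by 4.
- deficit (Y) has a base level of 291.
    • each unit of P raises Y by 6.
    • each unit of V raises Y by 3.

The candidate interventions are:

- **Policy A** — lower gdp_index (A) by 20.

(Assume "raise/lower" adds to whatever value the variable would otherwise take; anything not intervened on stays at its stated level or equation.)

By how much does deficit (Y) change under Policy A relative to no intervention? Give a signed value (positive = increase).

Baseline:
  L = 148
  A = 148
  P = 192 − 4·148 + 148 = -252
  V = 265 − 3·148 + 6·148 + 4·(-252) = -299
  Y = 291 + 6·(-252) + 3·(-299) = -2118
Policy A (A − 20):
  L = 148
  A = 148 − 20 = 128
  P = 192 − 4·148 + 128 = -272
  V = 265 − 3·148 + 6·128 + 4·(-272) = -499
  Y = 291 + 6·(-272) + 3·(-499) = -2838
Change in Y: -2838 − (-2118) = -720

-720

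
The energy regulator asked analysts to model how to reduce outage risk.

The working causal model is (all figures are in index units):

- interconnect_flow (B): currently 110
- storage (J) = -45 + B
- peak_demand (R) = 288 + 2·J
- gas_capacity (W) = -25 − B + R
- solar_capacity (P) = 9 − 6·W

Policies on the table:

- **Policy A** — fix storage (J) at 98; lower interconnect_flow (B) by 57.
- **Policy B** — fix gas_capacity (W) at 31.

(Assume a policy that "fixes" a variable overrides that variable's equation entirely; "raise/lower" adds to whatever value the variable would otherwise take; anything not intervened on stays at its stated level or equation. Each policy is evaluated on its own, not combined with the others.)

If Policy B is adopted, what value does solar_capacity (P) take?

-177

Policy B (W := 31):
  B = 110
  J = -45 + 110 = 65
  R = 288 + 2·65 = 418
  W = 31
  P = 9 − 6·31 = -177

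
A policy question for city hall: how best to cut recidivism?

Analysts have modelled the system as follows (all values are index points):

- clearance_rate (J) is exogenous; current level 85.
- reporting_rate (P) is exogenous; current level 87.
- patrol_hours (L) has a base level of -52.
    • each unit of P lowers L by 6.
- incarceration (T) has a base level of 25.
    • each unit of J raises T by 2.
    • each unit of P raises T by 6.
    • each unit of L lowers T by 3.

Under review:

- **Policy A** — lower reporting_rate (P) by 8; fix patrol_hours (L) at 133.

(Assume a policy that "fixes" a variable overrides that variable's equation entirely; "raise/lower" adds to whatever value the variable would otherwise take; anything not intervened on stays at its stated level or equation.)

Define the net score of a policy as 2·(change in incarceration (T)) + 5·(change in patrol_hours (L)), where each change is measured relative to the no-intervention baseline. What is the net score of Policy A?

Baseline:
  J = 85
  P = 87
  L = -52 − 6·87 = -574
  T = 25 + 2·85 + 6·87 − 3·(-574) = 2439
Policy A (P − 8, L := 133):
  J = 85
  P = 87 − 8 = 79
  L = 133
  T = 25 + 2·85 + 6·79 − 3·133 = 270
ΔT = 270 − 2439 = -2169; ΔL = 133 − (-574) = 707
Score = 2·(-2169) + 5·707 = -803

-803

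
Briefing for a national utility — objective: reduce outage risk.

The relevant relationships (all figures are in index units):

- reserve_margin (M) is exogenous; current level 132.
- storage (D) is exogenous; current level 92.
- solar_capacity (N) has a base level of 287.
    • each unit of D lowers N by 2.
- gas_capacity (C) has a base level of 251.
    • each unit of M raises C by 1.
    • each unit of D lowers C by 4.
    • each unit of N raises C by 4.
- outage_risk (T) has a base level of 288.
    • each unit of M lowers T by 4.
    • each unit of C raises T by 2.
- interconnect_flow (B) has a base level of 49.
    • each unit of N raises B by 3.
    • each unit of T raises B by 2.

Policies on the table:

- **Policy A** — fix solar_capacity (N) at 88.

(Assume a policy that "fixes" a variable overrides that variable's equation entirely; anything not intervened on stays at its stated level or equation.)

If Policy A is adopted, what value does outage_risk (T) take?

Policy A (N := 88):
  M = 132
  D = 92
  N = 88
  C = 251 + 132 − 4·92 + 4·88 = 367
  T = 288 − 4·132 + 2·367 = 494

494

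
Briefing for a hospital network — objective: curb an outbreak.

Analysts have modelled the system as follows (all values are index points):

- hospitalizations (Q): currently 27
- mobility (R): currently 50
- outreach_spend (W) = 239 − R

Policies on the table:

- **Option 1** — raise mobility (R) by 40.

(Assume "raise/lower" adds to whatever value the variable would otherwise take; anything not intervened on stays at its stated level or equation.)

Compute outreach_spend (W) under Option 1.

149

Option 1 (R + 40):
  R = 50 + 40 = 90
  W = 239 − 90 = 149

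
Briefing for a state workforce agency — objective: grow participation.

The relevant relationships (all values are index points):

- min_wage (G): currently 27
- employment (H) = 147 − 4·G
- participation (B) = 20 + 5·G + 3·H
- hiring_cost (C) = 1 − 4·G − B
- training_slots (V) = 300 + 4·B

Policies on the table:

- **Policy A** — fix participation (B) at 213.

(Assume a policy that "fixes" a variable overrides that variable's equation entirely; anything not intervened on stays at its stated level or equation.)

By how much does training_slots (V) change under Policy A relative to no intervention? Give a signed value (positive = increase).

Baseline:
  G = 27
  H = 147 − 4·27 = 39
  B = 20 + 5·27 + 3·39 = 272
  V = 300 + 4·272 = 1388
Policy A (B := 213):
  G = 27
  H = 147 − 4·27 = 39
  B = 213
  V = 300 + 4·213 = 1152
Change in V: 1152 − 1388 = -236

-236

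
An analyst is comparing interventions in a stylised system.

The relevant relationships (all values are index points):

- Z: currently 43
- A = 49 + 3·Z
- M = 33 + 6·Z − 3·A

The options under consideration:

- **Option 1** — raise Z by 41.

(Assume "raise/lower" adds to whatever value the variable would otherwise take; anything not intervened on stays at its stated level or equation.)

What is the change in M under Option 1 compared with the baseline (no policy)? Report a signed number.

Baseline:
  Z = 43
  A = 49 + 3·43 = 178
  M = 33 + 6·43 − 3·178 = -243
Option 1 (Z + 41):
  Z = 43 + 41 = 84
  A = 49 + 3·84 = 301
  M = 33 + 6·84 − 3·301 = -366
Change in M: -366 − (-243) = -123

-123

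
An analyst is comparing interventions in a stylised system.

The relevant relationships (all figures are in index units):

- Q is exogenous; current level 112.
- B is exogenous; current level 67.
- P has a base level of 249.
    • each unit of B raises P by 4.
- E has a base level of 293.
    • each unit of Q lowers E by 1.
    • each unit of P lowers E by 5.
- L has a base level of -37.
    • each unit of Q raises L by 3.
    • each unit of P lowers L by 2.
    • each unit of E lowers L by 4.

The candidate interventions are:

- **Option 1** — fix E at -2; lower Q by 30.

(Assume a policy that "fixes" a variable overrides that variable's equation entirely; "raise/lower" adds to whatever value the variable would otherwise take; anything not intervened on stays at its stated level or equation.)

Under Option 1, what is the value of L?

-817

Option 1 (E := -2, Q − 30):
  Q = 112 − 30 = 82
  B = 67
  P = 249 + 4·67 = 517
  E = -2
  L = -37 + 3·82 − 2·517 − 4·(-2) = -817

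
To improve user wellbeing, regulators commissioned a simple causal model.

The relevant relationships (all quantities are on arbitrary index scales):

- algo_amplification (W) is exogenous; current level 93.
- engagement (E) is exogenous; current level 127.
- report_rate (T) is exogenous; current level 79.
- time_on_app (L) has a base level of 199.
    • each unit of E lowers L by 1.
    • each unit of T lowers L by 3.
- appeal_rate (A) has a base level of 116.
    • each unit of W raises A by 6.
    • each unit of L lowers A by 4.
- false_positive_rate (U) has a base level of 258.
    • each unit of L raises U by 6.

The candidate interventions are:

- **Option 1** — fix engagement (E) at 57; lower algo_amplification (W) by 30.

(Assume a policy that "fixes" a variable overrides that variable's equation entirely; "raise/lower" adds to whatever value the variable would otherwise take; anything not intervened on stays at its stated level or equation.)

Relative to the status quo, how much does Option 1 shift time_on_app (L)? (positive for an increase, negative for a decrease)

Baseline:
  E = 127
  T = 79
  L = 199 − 127 − 3·79 = -165
Option 1 (E := 57, W − 30):
  E = 57
  T = 79
  L = 199 − 57 − 3·79 = -95
Change in L: -95 − (-165) = 70

70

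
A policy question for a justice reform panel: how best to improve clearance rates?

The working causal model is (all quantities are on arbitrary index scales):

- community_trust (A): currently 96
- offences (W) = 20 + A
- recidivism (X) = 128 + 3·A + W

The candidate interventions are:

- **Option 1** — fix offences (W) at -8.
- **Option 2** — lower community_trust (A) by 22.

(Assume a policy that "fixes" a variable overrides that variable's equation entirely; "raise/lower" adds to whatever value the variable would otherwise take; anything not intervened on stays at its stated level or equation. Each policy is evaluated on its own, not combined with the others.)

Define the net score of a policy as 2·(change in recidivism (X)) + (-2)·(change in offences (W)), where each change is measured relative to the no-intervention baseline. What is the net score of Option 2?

-132

Baseline:
  A = 96
  W = 20 + 96 = 116
  X = 128 + 3·96 + 116 = 532
Option 2 (A − 22):
  A = 96 − 22 = 74
  W = 20 + 74 = 94
  X = 128 + 3·74 + 94 = 444
ΔX = 444 − 532 = -88; ΔW = 94 − 116 = -22
Score = 2·(-88) + (-2)·(-22) = -132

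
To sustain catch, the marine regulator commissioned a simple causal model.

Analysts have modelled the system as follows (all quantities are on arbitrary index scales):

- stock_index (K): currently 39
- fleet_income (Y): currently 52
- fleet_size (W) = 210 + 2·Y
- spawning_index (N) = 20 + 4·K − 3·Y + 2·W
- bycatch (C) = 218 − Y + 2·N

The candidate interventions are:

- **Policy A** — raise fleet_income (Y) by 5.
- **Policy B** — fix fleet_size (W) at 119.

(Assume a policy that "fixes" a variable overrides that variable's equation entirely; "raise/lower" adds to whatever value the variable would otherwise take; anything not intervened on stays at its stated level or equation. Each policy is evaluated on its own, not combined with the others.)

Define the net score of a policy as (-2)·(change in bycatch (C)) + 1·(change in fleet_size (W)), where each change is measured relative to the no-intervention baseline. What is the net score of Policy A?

Baseline:
  K = 39
  Y = 52
  W = 210 + 2·52 = 314
  N = 20 + 4·39 − 3·52 + 2·314 = 648
  C = 218 − 52 + 2·648 = 1462
Policy A (Y + 5):
  K = 39
  Y = 52 + 5 = 57
  W = 210 + 2·57 = 324
  N = 20 + 4·39 − 3·57 + 2·324 = 653
  C = 218 − 57 + 2·653 = 1467
ΔC = 1467 − 1462 = 5; ΔW = 324 − 314 = 10
Score = (-2)·5 + 1·10 = 0

0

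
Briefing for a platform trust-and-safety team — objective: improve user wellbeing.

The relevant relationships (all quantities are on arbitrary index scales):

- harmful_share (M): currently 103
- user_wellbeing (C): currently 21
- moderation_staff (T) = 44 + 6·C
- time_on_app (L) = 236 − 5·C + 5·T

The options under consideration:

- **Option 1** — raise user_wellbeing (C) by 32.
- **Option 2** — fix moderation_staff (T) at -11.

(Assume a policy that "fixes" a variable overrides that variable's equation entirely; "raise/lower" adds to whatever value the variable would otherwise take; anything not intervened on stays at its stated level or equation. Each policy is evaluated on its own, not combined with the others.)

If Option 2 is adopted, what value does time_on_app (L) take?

76

Option 2 (T := -11):
  C = 21
  T = -11
  L = 236 − 5·21 + 5·(-11) = 76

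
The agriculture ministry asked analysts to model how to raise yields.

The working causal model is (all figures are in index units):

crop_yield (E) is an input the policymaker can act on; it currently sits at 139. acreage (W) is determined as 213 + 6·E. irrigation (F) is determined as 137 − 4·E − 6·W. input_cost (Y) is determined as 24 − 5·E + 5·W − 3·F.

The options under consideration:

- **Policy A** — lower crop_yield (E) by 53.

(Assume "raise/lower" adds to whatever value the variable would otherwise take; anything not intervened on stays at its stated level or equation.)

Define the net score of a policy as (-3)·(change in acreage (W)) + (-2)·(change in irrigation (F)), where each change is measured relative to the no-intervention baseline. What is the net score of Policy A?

Baseline:
  E = 139
  W = 213 + 6·139 = 1047
  F = 137 − 4·139 − 6·1047 = -6701
Policy A (E − 53):
  E = 139 − 53 = 86
  W = 213 + 6·86 = 729
  F = 137 − 4·86 − 6·729 = -4581
ΔW = 729 − 1047 = -318; ΔF = -4581 − (-6701) = 2120
Score = (-3)·(-318) + (-2)·2120 = -3286

-3286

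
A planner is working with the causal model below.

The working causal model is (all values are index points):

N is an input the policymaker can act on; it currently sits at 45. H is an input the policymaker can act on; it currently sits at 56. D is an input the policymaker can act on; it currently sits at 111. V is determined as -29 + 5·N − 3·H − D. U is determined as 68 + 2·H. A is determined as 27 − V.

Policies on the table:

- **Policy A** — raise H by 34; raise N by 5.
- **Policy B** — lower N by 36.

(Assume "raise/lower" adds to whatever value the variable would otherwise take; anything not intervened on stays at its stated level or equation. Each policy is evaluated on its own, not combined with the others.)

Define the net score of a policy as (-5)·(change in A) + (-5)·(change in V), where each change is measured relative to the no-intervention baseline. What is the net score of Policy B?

0

Baseline:
  N = 45
  H = 56
  D = 111
  V = -29 + 5·45 − 3·56 − 111 = -83
  A = 27 − (-83) = 110
Policy B (N − 36):
  N = 45 − 36 = 9
  H = 56
  D = 111
  V = -29 + 5·9 − 3·56 − 111 = -263
  A = 27 − (-263) = 290
ΔA = 290 − 110 = 180; ΔV = -263 − (-83) = -180
Score = (-5)·180 + (-5)·(-180) = 0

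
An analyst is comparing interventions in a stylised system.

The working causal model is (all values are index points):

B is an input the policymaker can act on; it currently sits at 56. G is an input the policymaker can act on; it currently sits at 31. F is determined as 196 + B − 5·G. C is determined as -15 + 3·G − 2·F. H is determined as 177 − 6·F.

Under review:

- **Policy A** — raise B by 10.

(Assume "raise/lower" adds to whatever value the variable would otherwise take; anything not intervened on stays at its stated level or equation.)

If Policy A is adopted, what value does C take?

Policy A (B + 10):
  B = 56 + 10 = 66
  G = 31
  F = 196 + 66 − 5·31 = 107
  C = -15 + 3·31 − 2·107 = -136

-136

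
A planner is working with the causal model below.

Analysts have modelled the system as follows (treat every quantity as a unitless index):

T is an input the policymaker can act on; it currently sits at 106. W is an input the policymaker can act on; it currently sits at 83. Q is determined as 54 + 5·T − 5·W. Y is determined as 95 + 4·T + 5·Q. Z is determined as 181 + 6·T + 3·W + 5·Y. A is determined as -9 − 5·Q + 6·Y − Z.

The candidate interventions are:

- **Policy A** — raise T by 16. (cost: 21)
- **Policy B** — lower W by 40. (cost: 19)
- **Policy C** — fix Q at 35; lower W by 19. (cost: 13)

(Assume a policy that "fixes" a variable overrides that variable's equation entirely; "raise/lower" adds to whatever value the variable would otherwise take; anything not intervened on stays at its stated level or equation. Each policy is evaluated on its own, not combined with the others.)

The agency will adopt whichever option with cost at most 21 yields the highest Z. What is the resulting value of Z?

Policy A (T + 16):
  T = 106 + 16 = 122
  W = 83
  Q = 54 + 5·122 − 5·83 = 249
  Y = 95 + 4·122 + 5·249 = 1828
  Z = 181 + 6·122 + 3·83 + 5·1828 = 10302
Policy B (W − 40):
  T = 106
  W = 83 − 40 = 43
  Q = 54 + 5·106 − 5·43 = 369
  Y = 95 + 4·106 + 5·369 = 2364
  Z = 181 + 6·106 + 3·43 + 5·2364 = 12766
Policy C (Q := 35, W − 19):
  T = 106
  W = 83 − 19 = 64
  Q = 35
  Y = 95 + 4·106 + 5·35 = 694
  Z = 181 + 6·106 + 3·64 + 5·694 = 4479
Comparing — Policy A: Z=10302, Policy B: Z=12766, Policy C: Z=4479. Highest is 12766 (Policy B).

12766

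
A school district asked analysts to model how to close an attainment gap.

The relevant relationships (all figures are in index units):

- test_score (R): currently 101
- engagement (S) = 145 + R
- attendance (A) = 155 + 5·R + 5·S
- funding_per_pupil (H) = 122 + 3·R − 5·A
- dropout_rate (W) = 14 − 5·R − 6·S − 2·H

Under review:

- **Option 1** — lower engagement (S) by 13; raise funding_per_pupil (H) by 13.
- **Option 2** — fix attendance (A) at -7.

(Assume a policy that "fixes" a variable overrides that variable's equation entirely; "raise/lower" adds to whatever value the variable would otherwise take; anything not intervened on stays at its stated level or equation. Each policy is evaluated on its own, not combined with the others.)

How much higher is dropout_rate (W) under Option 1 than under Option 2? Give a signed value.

18372

Option 1 (S − 13, H + 13):
  R = 101
  S = 145 + 101 (−13 from intervention) = 233
  A = 155 + 5·101 + 5·233 = 1825
  H = 122 + 3·101 − 5·1825 (+13 from intervention) = -8687
  W = 14 − 5·101 − 6·233 − 2·(-8687) = 15485
Option 2 (A := -7):
  R = 101
  S = 145 + 101 = 246
  A = -7
  H = 122 + 3·101 − 5·(-7) = 460
  W = 14 − 5·101 − 6·246 − 2·460 = -2887
W: 15485 − (-2887) = 18372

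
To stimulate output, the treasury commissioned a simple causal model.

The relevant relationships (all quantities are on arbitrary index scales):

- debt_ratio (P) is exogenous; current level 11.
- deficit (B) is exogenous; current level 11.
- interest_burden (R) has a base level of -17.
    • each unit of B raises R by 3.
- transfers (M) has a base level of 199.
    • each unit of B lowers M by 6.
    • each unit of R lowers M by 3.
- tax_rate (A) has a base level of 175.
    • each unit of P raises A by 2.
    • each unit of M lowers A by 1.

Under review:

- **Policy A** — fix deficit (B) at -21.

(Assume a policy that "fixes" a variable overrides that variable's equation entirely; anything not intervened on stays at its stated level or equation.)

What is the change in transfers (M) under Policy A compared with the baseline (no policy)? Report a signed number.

480

Baseline:
  B = 11
  R = -17 + 3·11 = 16
  M = 199 − 6·11 − 3·16 = 85
Policy A (B := -21):
  B = -21
  R = -17 + 3·(-21) = -80
  M = 199 − 6·(-21) − 3·(-80) = 565
Change in M: 565 − 85 = 480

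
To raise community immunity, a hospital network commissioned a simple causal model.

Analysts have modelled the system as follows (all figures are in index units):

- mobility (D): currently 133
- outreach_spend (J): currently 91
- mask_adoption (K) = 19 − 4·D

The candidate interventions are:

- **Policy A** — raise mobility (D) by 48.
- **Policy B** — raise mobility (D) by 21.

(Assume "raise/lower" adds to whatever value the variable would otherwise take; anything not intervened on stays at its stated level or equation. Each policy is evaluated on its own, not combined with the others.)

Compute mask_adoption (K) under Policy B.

-597

Policy B (D + 21):
  D = 133 + 21 = 154
  K = 19 − 4·154 = -597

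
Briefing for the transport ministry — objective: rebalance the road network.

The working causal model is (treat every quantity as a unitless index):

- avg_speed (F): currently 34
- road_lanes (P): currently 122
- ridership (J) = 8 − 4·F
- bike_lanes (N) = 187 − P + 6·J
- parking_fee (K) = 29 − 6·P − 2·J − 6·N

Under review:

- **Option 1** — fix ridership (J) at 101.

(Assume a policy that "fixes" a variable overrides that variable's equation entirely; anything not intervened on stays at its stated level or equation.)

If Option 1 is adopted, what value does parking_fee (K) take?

Option 1 (J := 101):
  F = 34
  P = 122
  J = 101
  N = 187 − 122 + 6·101 = 671
  K = 29 − 6·122 − 2·101 − 6·671 = -4931

-4931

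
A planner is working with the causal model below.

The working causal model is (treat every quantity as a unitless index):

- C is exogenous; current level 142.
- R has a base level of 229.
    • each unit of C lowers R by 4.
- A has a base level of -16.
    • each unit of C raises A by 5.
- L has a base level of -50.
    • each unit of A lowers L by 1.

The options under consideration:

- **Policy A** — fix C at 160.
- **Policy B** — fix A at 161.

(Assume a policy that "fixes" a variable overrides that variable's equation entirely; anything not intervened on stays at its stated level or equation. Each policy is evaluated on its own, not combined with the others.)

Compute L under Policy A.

Policy A (C := 160):
  C = 160
  A = -16 + 5·160 = 784
  L = -50 − 784 = -834

-834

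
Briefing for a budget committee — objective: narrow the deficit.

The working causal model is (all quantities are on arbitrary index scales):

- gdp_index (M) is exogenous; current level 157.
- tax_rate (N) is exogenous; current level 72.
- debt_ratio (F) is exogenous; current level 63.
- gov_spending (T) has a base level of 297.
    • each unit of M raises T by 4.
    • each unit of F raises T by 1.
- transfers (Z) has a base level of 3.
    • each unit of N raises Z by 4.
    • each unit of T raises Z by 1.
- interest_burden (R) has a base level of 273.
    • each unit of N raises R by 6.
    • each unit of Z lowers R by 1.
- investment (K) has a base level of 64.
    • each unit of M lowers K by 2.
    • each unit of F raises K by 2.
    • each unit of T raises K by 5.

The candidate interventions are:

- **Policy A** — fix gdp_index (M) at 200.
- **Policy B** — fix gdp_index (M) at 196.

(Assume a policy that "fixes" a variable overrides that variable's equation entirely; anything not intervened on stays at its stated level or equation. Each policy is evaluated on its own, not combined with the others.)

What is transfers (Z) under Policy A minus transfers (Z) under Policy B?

16

Policy A (M := 200):
  M = 200
  N = 72
  F = 63
  T = 297 + 4·200 + 63 = 1160
  Z = 3 + 4·72 + 1160 = 1451
Policy B (M := 196):
  M = 196
  N = 72
  F = 63
  T = 297 + 4·196 + 63 = 1144
  Z = 3 + 4·72 + 1144 = 1435
Z: 1451 − 1435 = 16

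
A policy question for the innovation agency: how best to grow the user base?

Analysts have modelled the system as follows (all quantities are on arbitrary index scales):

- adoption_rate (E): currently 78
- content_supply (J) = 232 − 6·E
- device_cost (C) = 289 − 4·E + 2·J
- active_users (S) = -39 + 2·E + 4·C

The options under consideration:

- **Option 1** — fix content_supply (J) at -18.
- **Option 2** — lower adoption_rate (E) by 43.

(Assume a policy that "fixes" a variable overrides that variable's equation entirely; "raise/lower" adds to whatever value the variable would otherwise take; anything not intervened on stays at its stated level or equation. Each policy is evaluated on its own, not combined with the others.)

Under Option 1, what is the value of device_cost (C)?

Option 1 (J := -18):
  E = 78
  J = -18
  C = 289 − 4·78 + 2·(-18) = -59

-59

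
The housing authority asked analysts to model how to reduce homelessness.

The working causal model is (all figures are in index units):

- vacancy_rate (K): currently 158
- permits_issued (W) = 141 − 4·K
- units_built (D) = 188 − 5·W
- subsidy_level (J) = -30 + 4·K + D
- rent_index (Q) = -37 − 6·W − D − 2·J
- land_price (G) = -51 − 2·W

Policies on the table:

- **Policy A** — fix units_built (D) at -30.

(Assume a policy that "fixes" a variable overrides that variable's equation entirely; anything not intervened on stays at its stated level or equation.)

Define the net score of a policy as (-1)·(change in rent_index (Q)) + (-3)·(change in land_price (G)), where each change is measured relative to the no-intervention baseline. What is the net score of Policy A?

-8019

Baseline:
  K = 158
  W = 141 − 4·158 = -491
  D = 188 − 5·(-491) = 2643
  J = -30 + 4·158 + 2643 = 3245
  Q = -37 − 6·(-491) − 2643 − 2·3245 = -6224
  G = -51 − 2·(-491) = 931
Policy A (D := -30):
  K = 158
  W = 141 − 4·158 = -491
  D = -30
  J = -30 + 4·158 + (-30) = 572
  Q = -37 − 6·(-491) − (-30) − 2·572 = 1795
  G = -51 − 2·(-491) = 931
ΔQ = 1795 − (-6224) = 8019; ΔG = 931 − 931 = 0
Score = (-1)·8019 + (-3)·0 = -8019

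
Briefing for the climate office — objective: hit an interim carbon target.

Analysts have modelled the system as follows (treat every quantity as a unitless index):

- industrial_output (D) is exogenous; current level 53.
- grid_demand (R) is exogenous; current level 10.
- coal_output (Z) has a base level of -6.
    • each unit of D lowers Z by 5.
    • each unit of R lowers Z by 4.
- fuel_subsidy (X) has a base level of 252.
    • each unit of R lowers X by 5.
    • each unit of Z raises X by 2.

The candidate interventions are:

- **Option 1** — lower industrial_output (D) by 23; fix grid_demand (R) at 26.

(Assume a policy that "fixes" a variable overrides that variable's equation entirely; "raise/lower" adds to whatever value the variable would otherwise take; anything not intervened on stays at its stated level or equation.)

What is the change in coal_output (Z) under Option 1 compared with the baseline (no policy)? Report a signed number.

Baseline:
  D = 53
  R = 10
  Z = -6 − 5·53 − 4·10 = -311
Option 1 (D − 23, R := 26):
  D = 53 − 23 = 30
  R = 26
  Z = -6 − 5·30 − 4·26 = -260
Change in Z: -260 − (-311) = 51

51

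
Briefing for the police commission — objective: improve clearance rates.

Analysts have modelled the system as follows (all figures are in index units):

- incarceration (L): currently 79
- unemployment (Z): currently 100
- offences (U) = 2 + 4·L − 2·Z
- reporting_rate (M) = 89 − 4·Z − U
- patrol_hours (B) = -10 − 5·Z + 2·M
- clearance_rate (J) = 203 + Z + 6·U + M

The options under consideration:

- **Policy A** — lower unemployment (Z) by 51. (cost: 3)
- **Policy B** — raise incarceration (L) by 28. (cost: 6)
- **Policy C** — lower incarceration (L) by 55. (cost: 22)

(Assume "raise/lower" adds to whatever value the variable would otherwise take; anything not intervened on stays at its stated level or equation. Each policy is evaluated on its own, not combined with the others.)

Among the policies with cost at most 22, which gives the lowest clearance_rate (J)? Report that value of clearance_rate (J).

Policy A (Z − 51):
  L = 79
  Z = 100 − 51 = 49
  U = 2 + 4·79 − 2·49 = 220
  M = 89 − 4·49 − 220 = -327
  J = 203 + 49 + 6·220 + (-327) = 1245
Policy B (L + 28):
  L = 79 + 28 = 107
  Z = 100
  U = 2 + 4·107 − 2·100 = 230
  M = 89 − 4·100 − 230 = -541
  J = 203 + 100 + 6·230 + (-541) = 1142
Policy C (L − 55):
  L = 79 − 55 = 24
  Z = 100
  U = 2 + 4·24 − 2·100 = -102
  M = 89 − 4·100 − (-102) = -209
  J = 203 + 100 + 6·(-102) + (-209) = -518
Comparing — Policy A: J=1245, Policy B: J=1142, Policy C: J=-518. Lowest is -518 (Policy C).

-518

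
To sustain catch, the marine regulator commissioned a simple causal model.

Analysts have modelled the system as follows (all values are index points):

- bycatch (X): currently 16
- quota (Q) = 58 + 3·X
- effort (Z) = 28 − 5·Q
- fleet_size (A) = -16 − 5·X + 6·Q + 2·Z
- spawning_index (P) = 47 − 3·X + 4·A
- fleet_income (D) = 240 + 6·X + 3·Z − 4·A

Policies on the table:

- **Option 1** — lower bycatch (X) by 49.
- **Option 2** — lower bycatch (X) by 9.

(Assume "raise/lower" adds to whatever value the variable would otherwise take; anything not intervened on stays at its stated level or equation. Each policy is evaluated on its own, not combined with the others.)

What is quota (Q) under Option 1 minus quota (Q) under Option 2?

Option 1 (X − 49):
  X = 16 − 49 = -33
  Q = 58 + 3·(-33) = -41
Option 2 (X − 9):
  X = 16 − 9 = 7
  Q = 58 + 3·7 = 79
Q: -41 − 79 = -120

-120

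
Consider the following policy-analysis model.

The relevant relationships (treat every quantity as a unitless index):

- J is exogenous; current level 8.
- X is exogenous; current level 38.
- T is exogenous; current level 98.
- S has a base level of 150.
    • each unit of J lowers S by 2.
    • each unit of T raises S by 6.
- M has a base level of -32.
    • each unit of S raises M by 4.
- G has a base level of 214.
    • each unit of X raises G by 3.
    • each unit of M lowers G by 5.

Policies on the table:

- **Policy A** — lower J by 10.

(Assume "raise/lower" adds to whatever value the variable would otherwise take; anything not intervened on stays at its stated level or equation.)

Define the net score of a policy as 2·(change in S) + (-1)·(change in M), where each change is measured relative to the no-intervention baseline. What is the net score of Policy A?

-40

Baseline:
  J = 8
  T = 98
  S = 150 − 2·8 + 6·98 = 722
  M = -32 + 4·722 = 2856
Policy A (J − 10):
  J = 8 − 10 = -2
  T = 98
  S = 150 − 2·(-2) + 6·98 = 742
  M = -32 + 4·742 = 2936
ΔS = 742 − 722 = 20; ΔM = 2936 − 2856 = 80
Score = 2·20 + (-1)·80 = -40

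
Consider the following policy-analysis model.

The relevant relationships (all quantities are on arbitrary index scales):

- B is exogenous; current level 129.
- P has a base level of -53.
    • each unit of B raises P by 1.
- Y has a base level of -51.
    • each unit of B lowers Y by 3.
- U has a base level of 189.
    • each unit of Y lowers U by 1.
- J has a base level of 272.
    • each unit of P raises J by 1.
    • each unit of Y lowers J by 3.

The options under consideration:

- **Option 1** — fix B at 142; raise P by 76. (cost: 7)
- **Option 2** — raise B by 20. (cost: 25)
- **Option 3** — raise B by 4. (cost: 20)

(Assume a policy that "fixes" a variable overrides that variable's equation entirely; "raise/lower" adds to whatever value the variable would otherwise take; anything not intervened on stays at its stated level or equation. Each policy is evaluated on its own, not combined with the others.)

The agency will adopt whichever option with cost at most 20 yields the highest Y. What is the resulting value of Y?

Option 1 (B := 142, P + 76):
  B = 142
  Y = -51 − 3·142 = -477
Option 3 (B + 4):
  B = 129 + 4 = 133
  Y = -51 − 3·133 = -450
Comparing — Option 1: Y=-477, Option 3: Y=-450. Highest is -450 (Option 3).

-450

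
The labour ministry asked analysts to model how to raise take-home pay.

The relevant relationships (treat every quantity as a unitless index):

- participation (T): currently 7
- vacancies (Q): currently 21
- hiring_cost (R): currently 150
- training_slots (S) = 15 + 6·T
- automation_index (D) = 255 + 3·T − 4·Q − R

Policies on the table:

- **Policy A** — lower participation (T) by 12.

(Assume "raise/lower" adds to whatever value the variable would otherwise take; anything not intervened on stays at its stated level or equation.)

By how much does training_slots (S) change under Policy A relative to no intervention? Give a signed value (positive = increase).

Baseline:
  T = 7
  S = 15 + 6·7 = 57
Policy A (T − 12):
  T = 7 − 12 = -5
  S = 15 + 6·(-5) = -15
Change in S: -15 − 57 = -72

-72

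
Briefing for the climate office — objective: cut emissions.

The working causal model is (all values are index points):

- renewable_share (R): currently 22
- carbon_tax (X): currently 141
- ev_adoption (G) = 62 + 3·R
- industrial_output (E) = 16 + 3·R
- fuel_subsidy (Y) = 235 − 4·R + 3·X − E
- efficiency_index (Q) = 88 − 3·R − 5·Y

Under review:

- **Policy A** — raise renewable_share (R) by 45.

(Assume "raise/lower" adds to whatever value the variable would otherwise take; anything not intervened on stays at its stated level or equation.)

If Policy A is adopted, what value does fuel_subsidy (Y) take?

173

Policy A (R + 45):
  R = 22 + 45 = 67
  X = 141
  E = 16 + 3·67 = 217
  Y = 235 − 4·67 + 3·141 − 217 = 173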